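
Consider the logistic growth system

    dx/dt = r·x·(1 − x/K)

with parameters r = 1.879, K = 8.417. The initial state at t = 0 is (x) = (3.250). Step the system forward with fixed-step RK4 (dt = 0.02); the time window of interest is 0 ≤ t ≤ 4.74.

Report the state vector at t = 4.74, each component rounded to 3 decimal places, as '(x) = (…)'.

(x) = (8.415)

t=0.000: state=(3.250)
step 1 (dt=0.02): k1=(3.749), k2=(3.765), k3=(3.765), k4=(3.780); state += dt/6·(k1+2k2+2k3+k4)
t=0.020: state=(3.325)
t=0.040: state=(3.401)
t=0.060: state=(3.478)
continuing one RK4 step at a time; state shown every 10 steps (Δt=0.2):
t=0.200: state=(4.024)
t=0.400: state=(4.810)
t=0.600: state=(5.556)
t=0.800: state=(6.218)
t=1.000: state=(6.772)
t=1.200: state=(7.214)
t=1.400: state=(7.552)
t=1.600: state=(7.803)
t=1.800: state=(7.986)
t=2.000: state=(8.116)
t=2.200: state=(8.208)
t=2.400: state=(8.272)
t=2.600: state=(8.317)
t=2.800: state=(8.348)
t=3.000: state=(8.370)
t=3.200: state=(8.384)
t=3.400: state=(8.395)
t=3.600: state=(8.402)
t=3.800: state=(8.406)
t=4.000: state=(8.410)
t=4.200: state=(8.412)
t=4.400: state=(8.414)
t=4.600: state=(8.415)
t=4.740: state=(8.415)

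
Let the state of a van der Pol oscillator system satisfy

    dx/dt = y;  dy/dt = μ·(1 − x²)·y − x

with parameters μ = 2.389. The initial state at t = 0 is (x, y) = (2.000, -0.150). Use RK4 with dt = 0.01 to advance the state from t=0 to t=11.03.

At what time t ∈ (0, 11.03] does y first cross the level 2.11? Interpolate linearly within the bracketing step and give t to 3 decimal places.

t=0.000: state=(2.000, -0.150)
step 1 (dt=0.01): k1=(-0.150, -0.925), k2=(-0.155, -0.892), k3=(-0.154, -0.893), k4=(-0.159, -0.862); state += dt/6·(k1+2k2+2k3+k4)
t=0.010: state=(1.998, -0.159)
t=0.020: state=(1.997, -0.167)
t=0.030: state=(1.995, -0.175)
continuing one RK4 step at a time; state shown every 50 steps (Δt=0.5):
t=0.500: state=(1.875, -0.296)
t=1.000: state=(1.715, -0.345)
t=1.500: state=(1.525, -0.420)
t=2.000: state=(1.284, -0.562)
t=2.500: state=(0.929, -0.923)
t=3.000: state=(0.201, -2.342)
t=3.500: state=(-1.589, -3.099)
t=4.000: state=(-2.013, 0.151)
t=4.500: state=(-1.888, 0.293)
t=5.000: state=(-1.730, 0.340)
t=5.500: state=(-1.544, 0.411)
t=6.000: state=(-1.309, 0.544)
t=6.500: state=(-0.969, 0.872)
t=6.990: state=(-0.320, 2.062)
next step: t=7.000: state=(-0.299, 2.110) — y has crossed 2.11
linear interpolation between t=6.990 (2.06208) and t=7.000 (2.11023) → t≈7.000

t = 7.000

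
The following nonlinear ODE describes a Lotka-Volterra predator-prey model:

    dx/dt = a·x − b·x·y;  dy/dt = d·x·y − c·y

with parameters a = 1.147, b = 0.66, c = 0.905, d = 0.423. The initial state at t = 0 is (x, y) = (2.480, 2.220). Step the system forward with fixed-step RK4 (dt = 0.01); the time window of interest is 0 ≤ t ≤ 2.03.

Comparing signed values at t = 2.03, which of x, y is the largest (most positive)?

t=0.000: state=(2.480, 2.220)
step 1 (dt=0.01): k1=(-0.789, 0.320), k2=(-0.790, 0.316), k3=(-0.790, 0.316), k4=(-0.792, 0.313); state += dt/6·(k1+2k2+2k3+k4)
t=0.010: state=(2.472, 2.223)
t=0.020: state=(2.464, 2.226)
t=0.030: state=(2.456, 2.229)
continuing one RK4 step at a time; state shown every 10 steps (Δt=0.1):
t=0.100: state=(2.400, 2.248)
t=0.200: state=(2.319, 2.269)
t=0.300: state=(2.238, 2.283)
t=0.400: state=(2.158, 2.288)
t=0.500: state=(2.081, 2.286)
t=0.600: state=(2.008, 2.277)
t=0.700: state=(1.938, 2.261)
t=0.800: state=(1.874, 2.239)
t=0.900: state=(1.815, 2.211)
t=1.000: state=(1.761, 2.179)
t=1.100: state=(1.712, 2.142)
t=1.200: state=(1.669, 2.101)
t=1.300: state=(1.632, 2.058)
t=1.400: state=(1.600, 2.013)
t=1.500: state=(1.574, 1.967)
t=1.600: state=(1.553, 1.919)
t=1.700: state=(1.537, 1.872)
t=1.800: state=(1.526, 1.824)
t=1.900: state=(1.519, 1.777)
t=2.000: state=(1.518, 1.731)
t=2.030: state=(1.518, 1.717)
compare at T: x=1.518, y=1.717

largest component: y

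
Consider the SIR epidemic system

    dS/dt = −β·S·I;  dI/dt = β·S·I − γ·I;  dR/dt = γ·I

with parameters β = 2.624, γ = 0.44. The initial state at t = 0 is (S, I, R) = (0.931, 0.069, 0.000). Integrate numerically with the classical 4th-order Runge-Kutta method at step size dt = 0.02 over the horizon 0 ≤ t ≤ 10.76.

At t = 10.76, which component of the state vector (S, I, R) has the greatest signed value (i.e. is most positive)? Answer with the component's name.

largest component: R

t=0.000: state=(0.931, 0.069, 0.000)
step 1 (dt=0.02): k1=(-0.169, 0.138, 0.030), k2=(-0.172, 0.141, 0.031), k3=(-0.172, 0.141, 0.031), k4=(-0.175, 0.143, 0.032); state += dt/6·(k1+2k2+2k3+k4)
t=0.020: state=(0.928, 0.072, 0.001)
t=0.040: state=(0.924, 0.075, 0.001)
t=0.060: state=(0.920, 0.078, 0.002)
continuing one RK4 step at a time; state shown every 25 steps (Δt=0.5):
t=0.500: state=(0.800, 0.174, 0.025)
t=1.000: state=(0.571, 0.347, 0.082)
t=1.500: state=(0.325, 0.499, 0.176)
t=2.000: state=(0.162, 0.545, 0.293)
t=2.500: state=(0.081, 0.509, 0.410)
t=3.000: state=(0.043, 0.442, 0.515)
t=3.500: state=(0.025, 0.370, 0.604)
t=4.000: state=(0.016, 0.305, 0.678)
t=4.500: state=(0.011, 0.249, 0.739)
t=5.000: state=(0.008, 0.203, 0.789)
t=5.500: state=(0.007, 0.164, 0.829)
t=6.000: state=(0.005, 0.133, 0.862)
t=6.500: state=(0.005, 0.107, 0.888)
t=7.000: state=(0.004, 0.087, 0.909)
t=7.500: state=(0.004, 0.070, 0.926)
t=8.000: state=(0.003, 0.056, 0.940)
t=8.500: state=(0.003, 0.045, 0.951)
t=9.000: state=(0.003, 0.037, 0.960)
t=9.500: state=(0.003, 0.029, 0.968)
t=10.000: state=(0.003, 0.024, 0.973)
t=10.500: state=(0.003, 0.019, 0.978)
t=10.760: state=(0.003, 0.017, 0.980)
compare at T: S=0.003, I=0.017, R=0.980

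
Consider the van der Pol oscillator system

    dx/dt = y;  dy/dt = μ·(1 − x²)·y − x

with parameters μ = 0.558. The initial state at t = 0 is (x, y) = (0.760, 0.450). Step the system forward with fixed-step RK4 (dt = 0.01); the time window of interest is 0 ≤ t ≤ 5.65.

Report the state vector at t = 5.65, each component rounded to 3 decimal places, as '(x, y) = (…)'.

(x, y) = (0.984, 1.913)

t=0.000: state=(0.760, 0.450)
step 1 (dt=0.01): k1=(0.450, -0.654), k2=(0.447, -0.658), k3=(0.447, -0.658), k4=(0.443, -0.662); state += dt/6·(k1+2k2+2k3+k4)
t=0.010: state=(0.764, 0.443)
t=0.020: state=(0.769, 0.437)
t=0.030: state=(0.773, 0.430)
continuing one RK4 step at a time; state shown every 20 steps (Δt=0.2):
t=0.200: state=(0.836, 0.305)
t=0.400: state=(0.881, 0.140)
t=0.600: state=(0.891, -0.037)
t=0.800: state=(0.866, -0.216)
t=1.000: state=(0.805, -0.394)
t=1.200: state=(0.708, -0.569)
t=1.400: state=(0.577, -0.741)
t=1.600: state=(0.412, -0.910)
t=1.800: state=(0.214, -1.073)
t=2.000: state=(-0.016, -1.219)
t=2.200: state=(-0.272, -1.330)
t=2.400: state=(-0.543, -1.374)
t=2.600: state=(-0.815, -1.318)
t=2.800: state=(-1.063, -1.146)
t=3.000: state=(-1.266, -0.871)
t=3.200: state=(-1.408, -0.540)
t=3.400: state=(-1.482, -0.205)
t=3.600: state=(-1.492, 0.100)
t=3.800: state=(-1.445, 0.364)
t=4.000: state=(-1.349, 0.593)
t=4.200: state=(-1.209, 0.800)
t=4.400: state=(-1.029, 0.999)
t=4.600: state=(-0.809, 1.202)
t=4.800: state=(-0.548, 1.416)
t=5.000: state=(-0.242, 1.638)
t=5.200: state=(0.107, 1.845)
t=5.400: state=(0.491, 1.978)
t=5.600: state=(0.887, 1.953)
t=5.650: state=(0.984, 1.913)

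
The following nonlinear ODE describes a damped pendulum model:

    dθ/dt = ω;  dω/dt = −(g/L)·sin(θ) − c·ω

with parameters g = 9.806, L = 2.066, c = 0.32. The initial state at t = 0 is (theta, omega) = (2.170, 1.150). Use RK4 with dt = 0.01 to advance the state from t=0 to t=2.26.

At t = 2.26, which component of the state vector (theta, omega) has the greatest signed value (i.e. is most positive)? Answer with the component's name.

t=0.000: state=(2.170, 1.150)
step 1 (dt=0.01): k1=(1.150, -4.287), k2=(1.129, -4.265), k3=(1.129, -4.265), k4=(1.107, -4.243); state += dt/6·(k1+2k2+2k3+k4)
t=0.010: state=(2.181, 1.107)
t=0.020: state=(2.192, 1.065)
t=0.030: state=(2.203, 1.023)
continuing one RK4 step at a time; state shown every 10 steps (Δt=0.1):
t=0.100: state=(2.264, 0.742)
t=0.200: state=(2.320, 0.369)
t=0.300: state=(2.339, 0.019)
t=0.400: state=(2.324, -0.319)
t=0.500: state=(2.275, -0.657)
t=0.600: state=(2.192, -1.003)
t=0.700: state=(2.074, -1.366)
t=0.800: state=(1.918, -1.748)
t=0.900: state=(1.724, -2.144)
t=1.000: state=(1.489, -2.542)
t=1.100: state=(1.216, -2.917)
t=1.200: state=(0.908, -3.232)
t=1.300: state=(0.573, -3.444)
t=1.400: state=(0.224, -3.516)
t=1.500: state=(-0.125, -3.427)
t=1.600: state=(-0.456, -3.185)
t=1.700: state=(-0.757, -2.818)
t=1.800: state=(-1.017, -2.367)
t=1.900: state=(-1.229, -1.871)
t=2.000: state=(-1.391, -1.360)
t=2.100: state=(-1.502, -0.854)
t=2.200: state=(-1.562, -0.360)
t=2.260: state=(-1.575, -0.072)
compare at T: theta=-1.575, omega=-0.072

largest component: omega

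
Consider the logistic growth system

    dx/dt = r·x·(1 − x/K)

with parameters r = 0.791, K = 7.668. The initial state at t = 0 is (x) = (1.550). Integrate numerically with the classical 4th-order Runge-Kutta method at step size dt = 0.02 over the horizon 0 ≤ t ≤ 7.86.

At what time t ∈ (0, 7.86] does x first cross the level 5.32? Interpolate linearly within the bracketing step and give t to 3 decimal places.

t=0.000: state=(1.550)
step 1 (dt=0.02): k1=(0.978), k2=(0.983), k3=(0.983), k4=(0.987); state += dt/6·(k1+2k2+2k3+k4)
t=0.020: state=(1.570)
t=0.040: state=(1.589)
t=0.060: state=(1.610)
continuing one RK4 step at a time; state shown every 25 steps (Δt=0.5):
t=0.500: state=(2.096)
t=1.000: state=(2.749)
t=1.500: state=(3.478)
t=2.000: state=(4.233)
t=2.500: state=(4.959)
t=2.760: state=(5.307)
next step: t=2.780: state=(5.333) — x has crossed 5.32
linear interpolation between t=2.760 (5.30739) and t=2.780 (5.33316) → t≈2.770

t = 2.770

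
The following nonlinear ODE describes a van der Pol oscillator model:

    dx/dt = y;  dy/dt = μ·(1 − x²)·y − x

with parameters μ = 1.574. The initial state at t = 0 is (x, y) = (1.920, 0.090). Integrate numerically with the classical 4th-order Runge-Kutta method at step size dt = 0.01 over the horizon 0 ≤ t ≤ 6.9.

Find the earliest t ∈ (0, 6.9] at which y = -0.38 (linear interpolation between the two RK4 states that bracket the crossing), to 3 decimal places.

t = 0.444

t=0.000: state=(1.920, 0.090)
step 1 (dt=0.01): k1=(0.090, -2.301), k2=(0.078, -2.253), k3=(0.079, -2.254), k4=(0.067, -2.206); state += dt/6·(k1+2k2+2k3+k4)
t=0.010: state=(1.921, 0.067)
t=0.020: state=(1.921, 0.046)
t=0.030: state=(1.922, 0.025)
continuing one RK4 step at a time; state shown every 25 steps (Δt=0.25):
t=0.250: state=(1.890, -0.266)
t=0.440: state=(1.828, -0.378)
next step: t=0.450: state=(1.824, -0.383) — y has crossed -0.38
linear interpolation between t=0.440 (-0.37829) and t=0.450 (-0.38257) → t≈0.444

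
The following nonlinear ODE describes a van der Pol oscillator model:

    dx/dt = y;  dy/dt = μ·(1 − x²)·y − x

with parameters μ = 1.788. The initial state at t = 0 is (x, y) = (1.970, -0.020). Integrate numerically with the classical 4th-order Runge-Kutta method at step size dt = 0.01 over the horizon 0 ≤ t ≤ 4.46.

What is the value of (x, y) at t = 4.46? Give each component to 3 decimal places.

(x, y) = (-1.737, 0.433)

t=0.000: state=(1.970, -0.020)
step 1 (dt=0.01): k1=(-0.020, -1.867), k2=(-0.029, -1.819), k3=(-0.029, -1.820), k4=(-0.038, -1.773); state += dt/6·(k1+2k2+2k3+k4)
t=0.010: state=(1.970, -0.038)
t=0.020: state=(1.969, -0.055)
t=0.030: state=(1.969, -0.072)
continuing one RK4 step at a time; state shown every 20 steps (Δt=0.2):
t=0.200: state=(1.939, -0.254)
t=0.400: state=(1.877, -0.347)
t=0.600: state=(1.803, -0.396)
t=0.800: state=(1.720, -0.436)
t=1.000: state=(1.628, -0.477)
t=1.200: state=(1.528, -0.526)
t=1.400: state=(1.417, -0.588)
t=1.600: state=(1.292, -0.672)
t=1.800: state=(1.146, -0.789)
t=2.000: state=(0.972, -0.963)
t=2.200: state=(0.755, -1.233)
t=2.400: state=(0.468, -1.675)
t=2.600: state=(0.067, -2.387)
t=2.800: state=(-0.502, -3.288)
t=3.000: state=(-1.199, -3.413)
t=3.200: state=(-1.750, -1.931)
t=3.400: state=(-1.981, -0.526)
t=3.600: state=(-2.017, 0.067)
t=3.800: state=(-1.980, 0.269)
t=4.000: state=(-1.917, 0.346)
t=4.200: state=(-1.844, 0.388)
t=4.400: state=(-1.763, 0.422)
t=4.460: state=(-1.737, 0.433)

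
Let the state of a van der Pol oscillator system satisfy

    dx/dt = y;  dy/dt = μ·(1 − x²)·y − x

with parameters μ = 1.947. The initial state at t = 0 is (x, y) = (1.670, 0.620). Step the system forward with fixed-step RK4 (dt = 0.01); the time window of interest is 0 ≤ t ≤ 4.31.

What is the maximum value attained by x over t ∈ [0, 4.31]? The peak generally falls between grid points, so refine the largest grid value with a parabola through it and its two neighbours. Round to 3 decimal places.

max x = 1.732

t=0.000: state=(1.670, 0.620)
step 1 (dt=0.01): k1=(0.620, -3.829), k2=(0.601, -3.778), k3=(0.601, -3.778), k4=(0.582, -3.727); state += dt/6·(k1+2k2+2k3+k4)
t=0.010: state=(1.676, 0.582)
t=0.020: state=(1.682, 0.545)
t=0.030: state=(1.687, 0.510)
continuing one RK4 step at a time; state shown every 20 steps (Δt=0.2):
t=0.200: state=(1.731, 0.053)
t=0.400: state=(1.711, -0.216)
t=0.600: state=(1.653, -0.347)
t=0.800: state=(1.576, -0.427)
t=1.000: state=(1.484, -0.493)
t=1.200: state=(1.378, -0.564)
t=1.400: state=(1.257, -0.654)
t=1.600: state=(1.114, -0.778)
t=1.800: state=(0.941, -0.965)
t=2.000: state=(0.721, -1.263)
t=2.200: state=(0.423, -1.765)
t=2.400: state=(-0.007, -2.598)
t=2.600: state=(-0.630, -3.588)
t=2.800: state=(-1.359, -3.340)
t=3.000: state=(-1.849, -1.494)
t=3.200: state=(-2.007, -0.268)
t=3.400: state=(-2.010, 0.154)
t=3.600: state=(-1.964, 0.286)
t=3.800: state=(-1.901, 0.337)
t=4.000: state=(-1.830, 0.369)
t=4.200: state=(-1.754, 0.397)
t=4.310: state=(-1.709, 0.414)
largest grid value and its neighbours: x(0.220)=1.73165, x(0.230)=1.73173, x(0.240)=1.73163
parabola through these three points peaks at t≈0.229 with x≈1.73173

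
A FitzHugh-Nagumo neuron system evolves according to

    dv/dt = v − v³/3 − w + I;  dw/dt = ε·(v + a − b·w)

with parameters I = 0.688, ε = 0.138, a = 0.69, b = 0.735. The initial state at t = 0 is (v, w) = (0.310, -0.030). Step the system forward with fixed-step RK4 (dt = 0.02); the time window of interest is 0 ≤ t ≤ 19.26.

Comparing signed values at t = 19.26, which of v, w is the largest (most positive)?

t=0.000: state=(0.310, -0.030)
step 1 (dt=0.02): k1=(1.018, 0.141), k2=(1.026, 0.142), k3=(1.026, 0.142), k4=(1.034, 0.144); state += dt/6·(k1+2k2+2k3+k4)
t=0.020: state=(0.331, -0.027)
t=0.040: state=(0.351, -0.024)
t=0.060: state=(0.372, -0.021)
continuing one RK4 step at a time; state shown every 50 steps (Δt=1):
t=1.000: state=(1.480, 0.183)
t=2.000: state=(1.826, 0.483)
t=3.000: state=(1.750, 0.763)
t=4.000: state=(1.630, 1.002)
t=5.000: state=(1.499, 1.201)
t=6.000: state=(1.356, 1.363)
t=7.000: state=(1.195, 1.489)
t=8.000: state=(0.998, 1.580)
t=9.000: state=(0.721, 1.632)
t=10.000: state=(0.221, 1.631)
t=11.000: state=(-0.919, 1.526)
t=12.000: state=(-1.874, 1.270)
t=13.000: state=(-1.897, 0.987)
t=14.000: state=(-1.803, 0.739)
t=15.000: state=(-1.702, 0.529)
t=16.000: state=(-1.600, 0.352)
t=17.000: state=(-1.497, 0.205)
t=18.000: state=(-1.391, 0.086)
t=19.000: state=(-1.281, -0.007)
t=19.260: state=(-1.251, -0.027)
compare at T: v=-1.251, w=-0.027

largest component: w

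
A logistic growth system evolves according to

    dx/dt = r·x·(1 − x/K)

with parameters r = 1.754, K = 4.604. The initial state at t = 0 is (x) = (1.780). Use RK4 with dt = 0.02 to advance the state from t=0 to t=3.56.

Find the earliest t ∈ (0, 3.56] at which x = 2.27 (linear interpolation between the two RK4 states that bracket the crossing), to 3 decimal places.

t=0.000: state=(1.780)
step 1 (dt=0.02): k1=(1.915), k2=(1.923), k3=(1.923), k4=(1.930); state += dt/6·(k1+2k2+2k3+k4)
t=0.020: state=(1.818)
t=0.040: state=(1.857)
t=0.060: state=(1.896)
continuing one RK4 step at a time; state shown every 10 steps (Δt=0.2):
t=0.200: state=(2.175)
t=0.240: state=(2.255)
next step: t=0.260: state=(2.296) — x has crossed 2.27
linear interpolation between t=0.240 (2.25530) and t=0.260 (2.29567) → t≈0.247

t = 0.247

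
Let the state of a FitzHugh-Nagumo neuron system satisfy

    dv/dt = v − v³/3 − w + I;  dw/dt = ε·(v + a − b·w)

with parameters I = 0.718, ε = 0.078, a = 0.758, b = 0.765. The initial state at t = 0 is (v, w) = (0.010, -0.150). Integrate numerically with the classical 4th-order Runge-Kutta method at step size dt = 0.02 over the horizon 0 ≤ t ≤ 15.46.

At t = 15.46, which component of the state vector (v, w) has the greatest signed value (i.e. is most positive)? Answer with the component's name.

largest component: w

t=0.000: state=(0.010, -0.150)
step 1 (dt=0.02): k1=(0.878, 0.069), k2=(0.886, 0.069), k3=(0.886, 0.070), k4=(0.894, 0.070); state += dt/6·(k1+2k2+2k3+k4)
t=0.020: state=(0.028, -0.149)
t=0.040: state=(0.046, -0.147)
t=0.060: state=(0.064, -0.146)
continuing one RK4 step at a time; state shown every 25 steps (Δt=0.5):
t=0.500: state=(0.560, -0.106)
t=1.000: state=(1.267, -0.039)
t=1.500: state=(1.764, 0.051)
t=2.000: state=(1.924, 0.150)
t=2.500: state=(1.939, 0.249)
t=3.000: state=(1.917, 0.345)
t=3.500: state=(1.885, 0.437)
t=4.000: state=(1.851, 0.525)
t=4.500: state=(1.816, 0.609)
t=5.000: state=(1.780, 0.690)
t=5.500: state=(1.744, 0.766)
t=6.000: state=(1.708, 0.839)
t=6.500: state=(1.671, 0.909)
t=7.000: state=(1.633, 0.974)
t=7.500: state=(1.595, 1.037)
t=8.000: state=(1.556, 1.096)
t=8.500: state=(1.517, 1.152)
t=9.000: state=(1.476, 1.205)
t=9.500: state=(1.434, 1.254)
t=10.000: state=(1.390, 1.301)
t=10.500: state=(1.345, 1.344)
t=11.000: state=(1.298, 1.385)
t=11.500: state=(1.247, 1.422)
t=12.000: state=(1.194, 1.456)
t=12.500: state=(1.135, 1.487)
t=13.000: state=(1.071, 1.515)
t=13.500: state=(0.999, 1.540)
t=14.000: state=(0.915, 1.560)
t=14.500: state=(0.814, 1.577)
t=15.000: state=(0.686, 1.589)
t=15.460: state=(0.530, 1.594)
compare at T: v=0.530, w=1.594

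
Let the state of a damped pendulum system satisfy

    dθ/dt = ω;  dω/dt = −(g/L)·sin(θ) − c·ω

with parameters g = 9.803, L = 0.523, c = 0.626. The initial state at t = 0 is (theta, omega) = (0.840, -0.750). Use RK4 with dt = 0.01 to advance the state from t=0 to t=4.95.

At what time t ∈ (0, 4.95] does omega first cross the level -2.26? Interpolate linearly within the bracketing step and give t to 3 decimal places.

t = 0.127

t=0.000: state=(0.840, -0.750)
step 1 (dt=0.01): k1=(-0.750, -13.488), k2=(-0.817, -13.399), k3=(-0.817, -13.395), k4=(-0.884, -13.301); state += dt/6·(k1+2k2+2k3+k4)
t=0.010: state=(0.832, -0.884)
t=0.020: state=(0.822, -1.016)
t=0.030: state=(0.812, -1.146)
t=0.120: state=(0.659, -2.191)
next step: t=0.130: state=(0.637, -2.290) — omega has crossed -2.26
linear interpolation between t=0.120 (-2.19124) and t=0.130 (-2.29040) → t≈0.127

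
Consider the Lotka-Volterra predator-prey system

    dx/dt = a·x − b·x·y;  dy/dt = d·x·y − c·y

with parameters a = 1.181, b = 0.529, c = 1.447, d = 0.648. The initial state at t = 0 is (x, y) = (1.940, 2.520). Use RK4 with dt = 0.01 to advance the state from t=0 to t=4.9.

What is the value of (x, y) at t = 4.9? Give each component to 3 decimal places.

(x, y) = (1.918, 2.481)

t=0.000: state=(1.940, 2.520)
step 1 (dt=0.01): k1=(-0.295, -0.478), k2=(-0.292, -0.480), k3=(-0.292, -0.480), k4=(-0.290, -0.482); state += dt/6·(k1+2k2+2k3+k4)
t=0.010: state=(1.937, 2.515)
t=0.020: state=(1.934, 2.510)
t=0.030: state=(1.931, 2.505)
continuing one RK4 step at a time; state shown every 20 steps (Δt=0.2):
t=0.200: state=(1.892, 2.418)
t=0.400: state=(1.866, 2.309)
t=0.600: state=(1.861, 2.201)
t=0.800: state=(1.878, 2.099)
t=1.000: state=(1.914, 2.009)
t=1.200: state=(1.968, 1.934)
t=1.400: state=(2.038, 1.877)
t=1.600: state=(2.120, 1.839)
t=1.800: state=(2.213, 1.823)
t=2.000: state=(2.310, 1.830)
t=2.200: state=(2.407, 1.860)
t=2.400: state=(2.498, 1.914)
t=2.600: state=(2.573, 1.991)
t=2.800: state=(2.626, 2.089)
t=3.000: state=(2.651, 2.202)
t=3.200: state=(2.643, 2.324)
t=3.400: state=(2.600, 2.445)
t=3.600: state=(2.527, 2.553)
t=3.800: state=(2.432, 2.636)
t=4.000: state=(2.323, 2.687)
t=4.200: state=(2.212, 2.699)
t=4.400: state=(2.108, 2.673)
t=4.600: state=(2.018, 2.614)
t=4.800: state=(1.946, 2.530)
t=4.900: state=(1.918, 2.481)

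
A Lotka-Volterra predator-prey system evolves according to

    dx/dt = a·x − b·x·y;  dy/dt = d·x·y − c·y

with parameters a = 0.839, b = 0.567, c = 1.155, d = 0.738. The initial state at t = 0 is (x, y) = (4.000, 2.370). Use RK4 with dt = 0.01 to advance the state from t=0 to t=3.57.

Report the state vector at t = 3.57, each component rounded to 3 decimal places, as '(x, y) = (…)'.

(x, y) = (0.520, 0.532)

t=0.000: state=(4.000, 2.370)
step 1 (dt=0.01): k1=(-2.019, 4.259), k2=(-2.062, 4.279), k3=(-2.062, 4.279), k4=(-2.105, 4.299); state += dt/6·(k1+2k2+2k3+k4)
t=0.010: state=(3.979, 2.413)
t=0.020: state=(3.958, 2.456)
t=0.030: state=(3.936, 2.500)
continuing one RK4 step at a time; state shown every 20 steps (Δt=0.2):
t=0.200: state=(3.438, 3.269)
t=0.400: state=(2.675, 4.078)
t=0.600: state=(1.933, 4.541)
t=0.800: state=(1.357, 4.584)
t=1.000: state=(0.967, 4.311)
t=1.200: state=(0.719, 3.870)
t=1.400: state=(0.564, 3.373)
t=1.600: state=(0.468, 2.888)
t=1.800: state=(0.409, 2.444)
t=2.000: state=(0.375, 2.055)
t=2.200: state=(0.358, 1.722)
t=2.400: state=(0.354, 1.440)
t=2.600: state=(0.361, 1.205)
t=2.800: state=(0.376, 1.010)
t=3.000: state=(0.401, 0.849)
t=3.200: state=(0.434, 0.716)
t=3.400: state=(0.476, 0.608)
t=3.570: state=(0.520, 0.532)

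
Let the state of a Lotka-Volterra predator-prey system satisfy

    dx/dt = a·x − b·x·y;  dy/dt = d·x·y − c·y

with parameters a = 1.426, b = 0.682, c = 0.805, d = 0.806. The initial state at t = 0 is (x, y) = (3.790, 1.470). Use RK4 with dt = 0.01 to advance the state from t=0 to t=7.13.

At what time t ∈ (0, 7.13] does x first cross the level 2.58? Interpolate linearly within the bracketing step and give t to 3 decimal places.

t = 0.593

t=0.000: state=(3.790, 1.470)
step 1 (dt=0.01): k1=(1.605, 3.307), k2=(1.565, 3.354), k3=(1.565, 3.354), k4=(1.524, 3.402); state += dt/6·(k1+2k2+2k3+k4)
t=0.010: state=(3.806, 1.504)
t=0.020: state=(3.820, 1.538)
t=0.030: state=(3.834, 1.574)
continuing one RK4 step at a time; state shown every 25 steps (Δt=0.25):
t=0.250: state=(3.855, 2.630)
t=0.500: state=(3.044, 4.371)
t=0.590: state=(2.596, 4.990)
next step: t=0.600: state=(2.545, 5.054) — x has crossed 2.58
linear interpolation between t=0.590 (2.59591) and t=0.600 (2.54453) → t≈0.593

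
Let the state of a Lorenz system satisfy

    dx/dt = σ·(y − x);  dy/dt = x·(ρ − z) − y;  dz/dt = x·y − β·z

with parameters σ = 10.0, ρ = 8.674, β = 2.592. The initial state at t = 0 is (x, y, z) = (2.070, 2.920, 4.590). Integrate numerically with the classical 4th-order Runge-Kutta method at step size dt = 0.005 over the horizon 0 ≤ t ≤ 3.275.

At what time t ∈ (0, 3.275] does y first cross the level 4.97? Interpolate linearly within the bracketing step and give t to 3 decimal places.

t = 0.228

t=0.000: state=(2.070, 2.920, 4.590)
step 1 (dt=0.005): k1=(8.500, 5.534, -5.853), k2=(8.426, 5.637, -5.724), k3=(8.430, 5.636, -5.725), k4=(8.360, 5.738, -5.596); state += dt/6·(k1+2k2+2k3+k4)
t=0.005: state=(2.112, 2.948, 4.561)
t=0.010: state=(2.154, 2.977, 4.534)
t=0.015: state=(2.195, 3.008, 4.508)
continuing one RK4 step at a time; state shown every 40 steps (Δt=0.2):
t=0.200: state=(3.724, 4.663, 4.507)
t=0.225: state=(3.963, 4.936, 4.671)
next step: t=0.230: state=(4.012, 4.991, 4.709) — y has crossed 4.97
linear interpolation between t=0.225 (4.93615) and t=0.230 (4.99077) → t≈0.228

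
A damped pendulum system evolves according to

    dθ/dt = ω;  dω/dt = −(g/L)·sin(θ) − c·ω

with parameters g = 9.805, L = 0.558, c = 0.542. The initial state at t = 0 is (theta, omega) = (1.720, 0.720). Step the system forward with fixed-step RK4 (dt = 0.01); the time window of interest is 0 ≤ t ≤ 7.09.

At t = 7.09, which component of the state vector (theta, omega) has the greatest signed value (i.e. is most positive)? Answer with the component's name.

t=0.000: state=(1.720, 0.720)
step 1 (dt=0.01): k1=(0.720, -17.767), k2=(0.631, -17.709), k3=(0.631, -17.710), k4=(0.543, -17.654); state += dt/6·(k1+2k2+2k3+k4)
t=0.010: state=(1.726, 0.543)
t=0.020: state=(1.731, 0.367)
t=0.030: state=(1.734, 0.192)
continuing one RK4 step at a time; state shown every 25 steps (Δt=0.25):
t=0.250: state=(1.368, -3.448)
t=0.500: state=(0.135, -5.737)
t=0.750: state=(-1.049, -3.054)
t=1.000: state=(-1.273, 1.225)
t=1.250: state=(-0.527, 4.350)
t=1.500: state=(0.565, 3.611)
t=1.750: state=(1.036, 0.012)
t=2.000: state=(0.610, -3.142)
t=2.250: state=(-0.284, -3.365)
t=2.500: state=(-0.813, -0.601)
t=2.750: state=(-0.579, 2.279)
t=3.000: state=(0.134, 2.896)
t=3.250: state=(0.635, 0.819)
t=3.500: state=(0.510, -1.682)
t=3.750: state=(-0.056, -2.417)
t=4.000: state=(-0.498, -0.847)
t=4.250: state=(-0.434, 1.266)
t=4.500: state=(0.016, 1.992)
t=4.750: state=(0.394, 0.789)
t=5.000: state=(0.364, -0.970)
t=5.250: state=(0.004, -1.633)
t=5.500: state=(-0.314, -0.698)
t=5.750: state=(-0.302, 0.755)
t=6.000: state=(-0.012, 1.335)
t=6.250: state=(0.252, 0.600)
t=6.500: state=(0.249, -0.594)
t=6.750: state=(0.015, -1.091)
t=7.000: state=(-0.203, -0.508)
t=7.090: state=(-0.233, -0.146)
compare at T: theta=-0.233, omega=-0.146

largest component: omega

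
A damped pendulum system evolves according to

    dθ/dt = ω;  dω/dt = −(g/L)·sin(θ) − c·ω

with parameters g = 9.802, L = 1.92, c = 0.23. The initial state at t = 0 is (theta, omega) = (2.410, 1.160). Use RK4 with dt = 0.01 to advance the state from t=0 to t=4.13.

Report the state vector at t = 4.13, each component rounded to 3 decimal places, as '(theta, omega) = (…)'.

t=0.000: state=(2.410, 1.160)
step 1 (dt=0.01): k1=(1.160, -3.677), k2=(1.142, -3.651), k3=(1.142, -3.651), k4=(1.123, -3.625); state += dt/6·(k1+2k2+2k3+k4)
t=0.010: state=(2.421, 1.123)
t=0.020: state=(2.432, 1.087)
t=0.030: state=(2.443, 1.052)
continuing one RK4 step at a time; state shown every 20 steps (Δt=0.2):
t=0.200: state=(2.575, 0.514)
t=0.400: state=(2.623, -0.016)
t=0.600: state=(2.570, -0.526)
t=0.800: state=(2.409, -1.100)
t=1.000: state=(2.120, -1.809)
t=1.200: state=(1.675, -2.661)
t=1.400: state=(1.056, -3.505)
t=1.600: state=(0.299, -3.961)
t=1.800: state=(-0.479, -3.689)
t=2.000: state=(-1.135, -2.804)
t=2.200: state=(-1.586, -1.706)
t=2.400: state=(-1.820, -0.645)
t=2.600: state=(-1.849, 0.343)
t=2.800: state=(-1.685, 1.302)
t=3.000: state=(-1.330, 2.235)
t=3.200: state=(-0.801, 3.003)
t=3.400: state=(-0.159, 3.323)
t=3.600: state=(0.485, 3.007)
t=3.800: state=(1.010, 2.190)
t=4.000: state=(1.347, 1.167)
t=4.130: state=(1.455, 0.488)

(theta, omega) = (1.455, 0.488)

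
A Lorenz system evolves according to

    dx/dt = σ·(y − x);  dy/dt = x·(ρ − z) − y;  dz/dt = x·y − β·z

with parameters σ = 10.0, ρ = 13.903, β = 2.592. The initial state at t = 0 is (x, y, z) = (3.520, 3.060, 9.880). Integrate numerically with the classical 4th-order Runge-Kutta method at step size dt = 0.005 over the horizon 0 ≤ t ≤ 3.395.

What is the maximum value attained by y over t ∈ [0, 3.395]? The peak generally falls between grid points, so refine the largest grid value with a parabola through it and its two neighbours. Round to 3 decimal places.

t=0.000: state=(3.520, 3.060, 9.880)
step 1 (dt=0.005): k1=(-4.600, 11.101, -14.838), k2=(-4.207, 11.157, -14.679), k3=(-4.216, 11.160, -14.677), k4=(-3.831, 11.217, -14.517); state += dt/6·(k1+2k2+2k3+k4)
t=0.005: state=(3.499, 3.116, 9.807)
t=0.010: state=(3.482, 3.172, 9.735)
t=0.015: state=(3.468, 3.229, 9.665)
continuing one RK4 step at a time; state shown every 40 steps (Δt=0.2):
t=0.200: state=(4.679, 5.994, 8.662)
t=0.400: state=(7.634, 8.684, 12.948)
t=0.600: state=(6.750, 5.109, 16.195)
t=0.800: state=(4.060, 3.399, 12.732)
t=1.000: state=(4.128, 4.758, 9.994)
t=1.200: state=(6.160, 7.361, 10.968)
t=1.400: state=(7.356, 6.983, 14.946)
t=1.600: state=(5.373, 4.310, 14.326)
t=1.800: state=(4.340, 4.399, 11.525)
t=2.000: state=(5.350, 6.191, 10.821)
t=2.200: state=(6.873, 7.247, 13.297)
t=2.400: state=(6.239, 5.418, 14.630)
t=2.600: state=(4.873, 4.536, 12.734)
t=2.800: state=(5.054, 5.515, 11.333)
t=3.000: state=(6.251, 6.802, 12.356)
t=3.200: state=(6.507, 6.155, 14.137)
t=3.395: state=(5.460, 4.960, 13.489)
largest grid value and its neighbours: y(0.390)=8.68607, y(0.395)=8.68795, y(0.400)=8.68396
parabola through these three points peaks at t≈0.394 with y≈8.68805

max y = 8.688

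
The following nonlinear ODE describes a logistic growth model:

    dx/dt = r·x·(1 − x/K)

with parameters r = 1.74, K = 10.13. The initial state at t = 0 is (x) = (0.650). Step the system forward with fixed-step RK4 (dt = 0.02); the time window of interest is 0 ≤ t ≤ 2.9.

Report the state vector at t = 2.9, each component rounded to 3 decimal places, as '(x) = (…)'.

(x) = (9.261)

t=0.000: state=(0.650)
step 1 (dt=0.02): k1=(1.058), k2=(1.074), k3=(1.075), k4=(1.091); state += dt/6·(k1+2k2+2k3+k4)
t=0.020: state=(0.671)
t=0.040: state=(0.694)
t=0.060: state=(0.716)
continuing one RK4 step at a time; state shown every 5 steps (Δt=0.1):
t=0.100: state=(0.764)
t=0.200: state=(0.897)
t=0.300: state=(1.049)
t=0.400: state=(1.225)
t=0.500: state=(1.425)
t=0.600: state=(1.651)
t=0.700: state=(1.906)
t=0.800: state=(2.190)
t=0.900: state=(2.503)
t=1.000: state=(2.846)
t=1.100: state=(3.215)
t=1.200: state=(3.608)
t=1.300: state=(4.022)
t=1.400: state=(4.450)
t=1.500: state=(4.888)
t=1.600: state=(5.328)
t=1.700: state=(5.765)
t=1.800: state=(6.191)
t=1.900: state=(6.601)
t=2.000: state=(6.990)
t=2.100: state=(7.354)
t=2.200: state=(7.690)
t=2.300: state=(7.998)
t=2.400: state=(8.276)
t=2.500: state=(8.525)
t=2.600: state=(8.746)
t=2.700: state=(8.942)
t=2.800: state=(9.112)
t=2.900: state=(9.261)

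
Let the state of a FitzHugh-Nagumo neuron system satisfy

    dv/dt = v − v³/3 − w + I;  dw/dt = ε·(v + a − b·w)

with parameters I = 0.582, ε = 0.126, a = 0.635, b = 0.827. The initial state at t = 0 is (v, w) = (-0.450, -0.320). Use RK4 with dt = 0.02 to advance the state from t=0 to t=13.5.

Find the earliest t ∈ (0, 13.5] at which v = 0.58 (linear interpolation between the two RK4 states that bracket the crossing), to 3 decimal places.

t=0.000: state=(-0.450, -0.320)
step 1 (dt=0.02): k1=(0.482, 0.057), k2=(0.486, 0.057), k3=(0.486, 0.057), k4=(0.489, 0.058); state += dt/6·(k1+2k2+2k3+k4)
t=0.020: state=(-0.440, -0.319)
t=0.040: state=(-0.430, -0.318)
t=0.060: state=(-0.420, -0.317)
continuing one RK4 step at a time; state shown every 25 steps (Δt=0.5):
t=0.500: state=(-0.158, -0.284)
t=1.000: state=(0.286, -0.227)
t=1.240: state=(0.571, -0.190)
next step: t=1.260: state=(0.596, -0.187) — v has crossed 0.58
linear interpolation between t=1.240 (0.57072) and t=1.260 (0.59647) → t≈1.247

t = 1.247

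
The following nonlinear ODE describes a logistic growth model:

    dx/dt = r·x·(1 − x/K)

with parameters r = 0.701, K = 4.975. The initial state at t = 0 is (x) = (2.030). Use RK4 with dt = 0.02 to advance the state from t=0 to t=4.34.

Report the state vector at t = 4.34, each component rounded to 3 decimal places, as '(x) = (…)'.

(x) = (4.653)

t=0.000: state=(2.030)
step 1 (dt=0.02): k1=(0.842), k2=(0.843), k3=(0.843), k4=(0.845); state += dt/6·(k1+2k2+2k3+k4)
t=0.020: state=(2.047)
t=0.040: state=(2.064)
t=0.060: state=(2.081)
continuing one RK4 step at a time; state shown every 10 steps (Δt=0.2):
t=0.200: state=(2.200)
t=0.400: state=(2.374)
t=0.600: state=(2.548)
t=0.800: state=(2.722)
t=1.000: state=(2.893)
t=1.200: state=(3.061)
t=1.400: state=(3.223)
t=1.600: state=(3.378)
t=1.800: state=(3.526)
t=2.000: state=(3.666)
t=2.200: state=(3.797)
t=2.400: state=(3.918)
t=2.600: state=(4.030)
t=2.800: state=(4.133)
t=3.000: state=(4.226)
t=3.200: state=(4.311)
t=3.400: state=(4.388)
t=3.600: state=(4.457)
t=3.800: state=(4.518)
t=4.000: state=(4.573)
t=4.200: state=(4.622)
t=4.340: state=(4.653)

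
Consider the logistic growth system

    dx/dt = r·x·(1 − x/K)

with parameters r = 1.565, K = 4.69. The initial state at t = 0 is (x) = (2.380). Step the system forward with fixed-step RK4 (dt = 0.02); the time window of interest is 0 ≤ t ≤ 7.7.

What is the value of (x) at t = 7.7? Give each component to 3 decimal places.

(x) = (4.690)

t=0.000: state=(2.380)
step 1 (dt=0.02): k1=(1.835), k2=(1.834), k3=(1.834), k4=(1.833); state += dt/6·(k1+2k2+2k3+k4)
t=0.020: state=(2.417)
t=0.040: state=(2.453)
t=0.060: state=(2.490)
continuing one RK4 step at a time; state shown every 25 steps (Δt=0.5):
t=0.500: state=(3.248)
t=1.000: state=(3.899)
t=1.500: state=(4.292)
t=2.000: state=(4.499)
t=2.500: state=(4.601)
t=3.000: state=(4.649)
t=3.500: state=(4.671)
t=4.000: state=(4.681)
t=4.500: state=(4.686)
t=5.000: state=(4.688)
t=5.500: state=(4.689)
t=6.000: state=(4.690)
t=6.500: state=(4.690)
t=7.000: state=(4.690)
t=7.500: state=(4.690)
t=7.700: state=(4.690)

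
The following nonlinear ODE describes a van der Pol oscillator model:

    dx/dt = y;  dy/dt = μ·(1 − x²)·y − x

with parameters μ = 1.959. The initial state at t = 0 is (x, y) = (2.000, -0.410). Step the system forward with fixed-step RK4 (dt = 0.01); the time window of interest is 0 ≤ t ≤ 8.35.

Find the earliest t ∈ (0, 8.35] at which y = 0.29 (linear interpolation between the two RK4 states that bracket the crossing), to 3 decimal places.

t = 3.843

t=0.000: state=(2.000, -0.410)
step 1 (dt=0.01): k1=(-0.410, 0.410), k2=(-0.408, 0.393), k3=(-0.408, 0.394), k4=(-0.406, 0.378); state += dt/6·(k1+2k2+2k3+k4)
t=0.010: state=(1.996, -0.406)
t=0.020: state=(1.992, -0.402)
t=0.030: state=(1.988, -0.399)
continuing one RK4 step at a time; state shown every 50 steps (Δt=0.5):
t=0.500: state=(1.810, -0.385)
t=1.000: state=(1.602, -0.457)
t=1.500: state=(1.342, -0.599)
t=2.000: state=(0.973, -0.931)
t=2.500: state=(0.295, -2.014)
t=3.000: state=(-1.257, -3.539)
t=3.500: state=(-2.019, -0.057)
t=3.840: state=(-1.961, 0.289)
next step: t=3.850: state=(-1.958, 0.292) — y has crossed 0.29
linear interpolation between t=3.840 (0.28891) and t=3.850 (0.29233) → t≈3.843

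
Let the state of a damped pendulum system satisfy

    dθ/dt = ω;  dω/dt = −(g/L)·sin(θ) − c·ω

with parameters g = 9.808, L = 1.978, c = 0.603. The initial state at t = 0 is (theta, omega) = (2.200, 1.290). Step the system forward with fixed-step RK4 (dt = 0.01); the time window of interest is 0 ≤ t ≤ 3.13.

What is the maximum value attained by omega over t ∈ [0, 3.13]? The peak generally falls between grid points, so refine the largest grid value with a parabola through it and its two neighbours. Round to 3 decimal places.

t=0.000: state=(2.200, 1.290)
step 1 (dt=0.01): k1=(1.290, -4.787), k2=(1.266, -4.753), k3=(1.266, -4.754), k4=(1.242, -4.721); state += dt/6·(k1+2k2+2k3+k4)
t=0.010: state=(2.213, 1.242)
t=0.020: state=(2.225, 1.196)
t=0.030: state=(2.237, 1.149)
continuing one RK4 step at a time; state shown every 20 steps (Δt=0.2):
t=0.200: state=(2.370, 0.448)
t=0.400: state=(2.390, -0.240)
t=0.600: state=(2.277, -0.881)
t=0.800: state=(2.035, -1.553)
t=1.000: state=(1.653, -2.269)
t=1.200: state=(1.131, -2.921)
t=1.400: state=(0.505, -3.260)
t=1.600: state=(-0.135, -3.049)
t=1.800: state=(-0.679, -2.322)
t=2.000: state=(-1.047, -1.340)
t=2.200: state=(-1.214, -0.336)
t=2.400: state=(-1.188, 0.578)
t=2.600: state=(-0.993, 1.344)
t=2.800: state=(-0.666, 1.881)
t=3.000: state=(-0.263, 2.082)
t=3.130: state=(0.004, 2.003)
largest grid value and its neighbours: omega(2.990)=2.08124, omega(3.000)=2.08208, omega(3.010)=2.08192
parabola through these three points peaks at t≈3.003 with omega≈2.08214

max omega = 2.082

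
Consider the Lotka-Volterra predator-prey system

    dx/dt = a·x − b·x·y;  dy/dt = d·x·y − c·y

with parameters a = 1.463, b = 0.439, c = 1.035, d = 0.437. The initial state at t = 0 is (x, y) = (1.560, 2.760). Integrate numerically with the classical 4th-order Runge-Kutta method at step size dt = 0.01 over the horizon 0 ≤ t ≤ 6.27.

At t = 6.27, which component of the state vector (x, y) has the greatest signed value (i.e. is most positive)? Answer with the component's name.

largest component: x

t=0.000: state=(1.560, 2.760)
step 1 (dt=0.01): k1=(0.392, -0.975), k2=(0.396, -0.971), k3=(0.396, -0.971), k4=(0.400, -0.967); state += dt/6·(k1+2k2+2k3+k4)
t=0.010: state=(1.564, 2.750)
t=0.020: state=(1.568, 2.741)
t=0.030: state=(1.572, 2.731)
continuing one RK4 step at a time; state shown every 25 steps (Δt=0.25):
t=0.250: state=(1.682, 2.542)
t=0.500: state=(1.852, 2.380)
t=0.750: state=(2.069, 2.275)
t=1.000: state=(2.330, 2.233)
t=1.250: state=(2.627, 2.259)
t=1.500: state=(2.941, 2.364)
t=1.750: state=(3.239, 2.559)
t=2.000: state=(3.473, 2.853)
t=2.250: state=(3.586, 3.243)
t=2.500: state=(3.533, 3.699)
t=2.750: state=(3.309, 4.156)
t=3.000: state=(2.959, 4.522)
t=3.250: state=(2.564, 4.721)
t=3.500: state=(2.197, 4.725)
t=3.750: state=(1.901, 4.559)
t=4.000: state=(1.686, 4.279)
t=4.250: state=(1.548, 3.939)
t=4.500: state=(1.477, 3.585)
t=4.750: state=(1.463, 3.248)
t=5.000: state=(1.502, 2.947)
t=5.250: state=(1.590, 2.693)
t=5.500: state=(1.725, 2.490)
t=5.750: state=(1.909, 2.344)
t=6.000: state=(2.139, 2.256)
t=6.250: state=(2.412, 2.233)
t=6.270: state=(2.435, 2.234)
compare at T: x=2.435, y=2.234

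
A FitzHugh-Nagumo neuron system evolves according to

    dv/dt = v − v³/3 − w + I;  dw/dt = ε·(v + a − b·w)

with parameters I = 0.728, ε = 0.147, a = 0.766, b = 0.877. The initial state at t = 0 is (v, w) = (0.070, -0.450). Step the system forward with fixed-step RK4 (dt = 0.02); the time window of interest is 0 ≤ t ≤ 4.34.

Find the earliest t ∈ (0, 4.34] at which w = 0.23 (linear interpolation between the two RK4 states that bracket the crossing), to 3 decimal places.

t = 2.048

t=0.000: state=(0.070, -0.450)
step 1 (dt=0.02): k1=(1.248, 0.181), k2=(1.258, 0.183), k3=(1.259, 0.183), k4=(1.269, 0.184); state += dt/6·(k1+2k2+2k3+k4)
t=0.020: state=(0.095, -0.446)
t=0.040: state=(0.121, -0.443)
t=0.060: state=(0.147, -0.439)
continuing one RK4 step at a time; state shown every 10 steps (Δt=0.2):
t=0.200: state=(0.341, -0.410)
t=0.400: state=(0.655, -0.363)
t=0.600: state=(0.993, -0.308)
t=0.800: state=(1.320, -0.244)
t=1.000: state=(1.590, -0.173)
t=1.200: state=(1.778, -0.098)
t=1.400: state=(1.888, -0.020)
t=1.600: state=(1.942, 0.059)
t=1.800: state=(1.962, 0.136)
t=2.000: state=(1.961, 0.212)
t=2.040: state=(1.959, 0.227)
next step: t=2.060: state=(1.958, 0.234) — w has crossed 0.23
linear interpolation between t=2.040 (0.22697) and t=2.060 (0.23439) → t≈2.048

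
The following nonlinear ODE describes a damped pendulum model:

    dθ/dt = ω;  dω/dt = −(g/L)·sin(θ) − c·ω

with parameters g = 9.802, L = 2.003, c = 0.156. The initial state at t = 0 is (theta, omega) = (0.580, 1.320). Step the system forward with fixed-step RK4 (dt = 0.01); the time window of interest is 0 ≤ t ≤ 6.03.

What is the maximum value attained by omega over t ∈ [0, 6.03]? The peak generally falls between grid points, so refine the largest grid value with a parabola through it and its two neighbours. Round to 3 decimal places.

t=0.000: state=(0.580, 1.320)
step 1 (dt=0.01): k1=(1.320, -2.888), k2=(1.306, -2.912), k3=(1.305, -2.912), k4=(1.291, -2.936); state += dt/6·(k1+2k2+2k3+k4)
t=0.010: state=(0.593, 1.291)
t=0.020: state=(0.606, 1.261)
t=0.030: state=(0.618, 1.231)
continuing one RK4 step at a time; state shown every 20 steps (Δt=0.2):
t=0.200: state=(0.781, 0.666)
t=0.400: state=(0.841, -0.061)
t=0.600: state=(0.758, -0.758)
t=0.800: state=(0.547, -1.326)
t=1.000: state=(0.244, -1.659)
t=1.200: state=(-0.096, -1.678)
t=1.400: state=(-0.406, -1.383)
t=1.600: state=(-0.633, -0.855)
t=1.800: state=(-0.741, -0.210)
t=2.000: state=(-0.716, 0.446)
t=2.200: state=(-0.568, 1.016)
t=2.400: state=(-0.322, 1.404)
t=2.600: state=(-0.024, 1.527)
t=2.800: state=(0.269, 1.360)
t=3.000: state=(0.503, 0.949)
t=3.200: state=(0.639, 0.392)
t=3.400: state=(0.657, -0.210)
t=3.600: state=(0.558, -0.760)
t=3.800: state=(0.362, -1.170)
t=4.000: state=(0.105, -1.359)
t=4.200: state=(-0.164, -1.287)
t=4.400: state=(-0.394, -0.978)
t=4.600: state=(-0.544, -0.506)
t=4.800: state=(-0.591, 0.035)
t=5.000: state=(-0.531, 0.554)
t=5.200: state=(-0.377, 0.965)
t=5.400: state=(-0.158, 1.192)
t=5.600: state=(0.085, 1.190)
t=5.800: state=(0.303, 0.964)
t=6.000: state=(0.459, 0.570)
t=6.030: state=(0.475, 0.502)
largest grid value and its neighbours: omega(2.570)=1.52742, omega(2.580)=1.52809, omega(2.590)=1.52801
parabola through these three points peaks at t≈2.584 with omega≈1.52815

max omega = 1.528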